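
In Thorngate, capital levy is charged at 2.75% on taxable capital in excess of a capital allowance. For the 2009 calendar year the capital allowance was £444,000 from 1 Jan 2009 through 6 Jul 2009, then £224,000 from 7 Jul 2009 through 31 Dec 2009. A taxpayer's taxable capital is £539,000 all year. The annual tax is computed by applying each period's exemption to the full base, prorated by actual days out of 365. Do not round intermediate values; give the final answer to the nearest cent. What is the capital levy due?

1 Jan – 6 Jul 2009: 187 days, exemption £444,000 → (£539,000 − £444,000) × 2.75% × 187/365 = £1,338.4589
7 Jul – 31 Dec 2009: 178 days, exemption £224,000 → (£539,000 − £224,000) × 2.75% × 178/365 = £4,224.4521
Total = £5,562.9110

£5,562.91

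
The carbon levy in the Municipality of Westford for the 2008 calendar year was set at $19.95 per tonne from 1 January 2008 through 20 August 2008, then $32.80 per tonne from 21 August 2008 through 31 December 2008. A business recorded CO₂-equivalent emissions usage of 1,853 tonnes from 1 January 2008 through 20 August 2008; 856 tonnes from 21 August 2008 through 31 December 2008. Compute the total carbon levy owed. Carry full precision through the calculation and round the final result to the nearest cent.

$65,044.15

1 January – 20 August 2008: 1,853 tonnes at $19.95/tonne → $36,967.35
21 August – 31 December 2008: 856 tonnes at $32.80/tonne → $28,076.80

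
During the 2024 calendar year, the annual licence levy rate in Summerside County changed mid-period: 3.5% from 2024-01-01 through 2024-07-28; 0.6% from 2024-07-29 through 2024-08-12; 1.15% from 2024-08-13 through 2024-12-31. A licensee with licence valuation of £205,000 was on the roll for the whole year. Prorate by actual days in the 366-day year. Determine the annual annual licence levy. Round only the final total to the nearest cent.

2024-01-01 to 2024-07-28: 210 days at 3.5% → £205,000 × 3.5% × 210/366 = £4,116.8033
2024-07-29 to 2024-08-12: 15 days at 0.6% → £205,000 × 0.6% × 15/366 = £50.4098
2024-08-13 to 2024-12-31: 141 days at 1.15% → £205,000 × 1.15% × 141/366 = £908.2172
Total = £5,075.4303

£5,075.43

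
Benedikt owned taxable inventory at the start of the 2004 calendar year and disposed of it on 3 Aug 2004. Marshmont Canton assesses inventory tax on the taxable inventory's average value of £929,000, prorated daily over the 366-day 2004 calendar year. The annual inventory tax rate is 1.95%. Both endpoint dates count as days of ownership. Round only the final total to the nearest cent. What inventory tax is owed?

Days held (1 Jan – 3 Aug 2004): 216 out of 366
Tax = £929,000 × 1.95% × 216/366 = £10,691.1148

£10,691.11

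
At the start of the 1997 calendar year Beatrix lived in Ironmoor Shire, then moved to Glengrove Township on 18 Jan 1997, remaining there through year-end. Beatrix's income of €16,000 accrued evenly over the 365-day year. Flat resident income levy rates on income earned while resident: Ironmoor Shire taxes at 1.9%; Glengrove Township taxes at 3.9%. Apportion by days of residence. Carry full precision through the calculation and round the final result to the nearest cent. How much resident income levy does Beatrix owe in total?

€609.10

Ironmoor Shire, 1 Jan – 17 Jan 1997: 17 days → €16,000 × 1.9% × 17/365 = €14.1589
Glengrove Township, 18 Jan – 31 Dec 1997: 348 days → €16,000 × 3.9% × 348/365 = €594.9370
Total = €609.0959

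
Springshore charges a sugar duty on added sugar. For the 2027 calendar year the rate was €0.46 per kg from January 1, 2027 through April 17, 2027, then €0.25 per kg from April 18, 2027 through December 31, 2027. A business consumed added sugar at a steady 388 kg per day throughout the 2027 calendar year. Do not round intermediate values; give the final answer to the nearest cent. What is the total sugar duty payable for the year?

€44123.36

January 1 – April 17, 2027: 107 days × 388 kg/day = 41,516 kg at €0.46/kg → €19097.36
April 18 – December 31, 2027: 258 days × 388 kg/day = 100,104 kg at €0.25/kg → €25026.00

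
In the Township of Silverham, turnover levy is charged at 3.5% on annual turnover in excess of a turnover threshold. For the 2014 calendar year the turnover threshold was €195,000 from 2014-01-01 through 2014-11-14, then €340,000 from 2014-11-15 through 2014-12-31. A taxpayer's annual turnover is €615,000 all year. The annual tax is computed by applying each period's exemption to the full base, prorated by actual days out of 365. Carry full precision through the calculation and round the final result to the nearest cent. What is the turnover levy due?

2014-01-01 to 2014-11-14: 318 days, exemption €195,000 → (€615,000 − €195,000) × 3.5% × 318/365 = €12,807.1233
2014-11-15 to 2014-12-31: 47 days, exemption €340,000 → (€615,000 − €340,000) × 3.5% × 47/365 = €1,239.3836
Total = €14,046.5068

€14,046.51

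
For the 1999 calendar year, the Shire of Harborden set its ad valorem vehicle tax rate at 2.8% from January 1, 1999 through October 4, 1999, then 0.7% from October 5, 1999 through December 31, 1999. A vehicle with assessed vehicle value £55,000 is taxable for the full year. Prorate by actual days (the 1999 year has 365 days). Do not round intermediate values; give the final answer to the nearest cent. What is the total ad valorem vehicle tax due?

£1,261.53

January 1 – October 4, 1999: 277 days at 2.8% → £55,000 × 2.8% × 277/365 = £1,168.7123
October 5 – December 31, 1999: 88 days at 0.7% → £55,000 × 0.7% × 88/365 = £92.8219
Total = £1,261.5342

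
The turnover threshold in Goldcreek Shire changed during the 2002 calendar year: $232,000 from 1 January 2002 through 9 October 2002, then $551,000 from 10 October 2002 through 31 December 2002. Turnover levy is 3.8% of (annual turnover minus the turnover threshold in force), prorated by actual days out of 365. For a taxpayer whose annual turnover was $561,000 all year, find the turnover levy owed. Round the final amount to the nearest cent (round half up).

$9,745.49

1 January – 9 October 2002: 282 days, exemption $232,000 → ($561,000 − $232,000) × 3.8% × 282/365 = $9,659.0795
10 October – 31 December 2002: 83 days, exemption $551,000 → ($561,000 − $551,000) × 3.8% × 83/365 = $86.4110
Total = $9,745.4904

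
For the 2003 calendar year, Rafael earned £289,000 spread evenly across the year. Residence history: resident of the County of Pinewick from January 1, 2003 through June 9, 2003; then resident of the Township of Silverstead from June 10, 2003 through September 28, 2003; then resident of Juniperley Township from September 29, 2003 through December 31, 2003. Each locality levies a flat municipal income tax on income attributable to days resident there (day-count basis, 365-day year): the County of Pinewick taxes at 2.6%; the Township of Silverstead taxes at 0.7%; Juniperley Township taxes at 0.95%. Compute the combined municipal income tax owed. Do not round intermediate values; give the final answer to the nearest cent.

£4,616.08

The County of Pinewick, January 1 – June 9, 2003: 160 days → £289,000 × 2.6% × 160/365 = £3,293.8082
The Township of Silverstead, June 10 – September 28, 2003: 111 days → £289,000 × 0.7% × 111/365 = £615.2137
Juniperley Township, September 29 – December 31, 2003: 94 days → £289,000 × 0.95% × 94/365 = £707.0603
Total = £4,616.0822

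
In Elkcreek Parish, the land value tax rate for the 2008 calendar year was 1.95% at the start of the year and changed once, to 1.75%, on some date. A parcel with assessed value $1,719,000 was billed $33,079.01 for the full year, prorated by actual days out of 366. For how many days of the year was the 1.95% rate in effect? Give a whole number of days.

Let d = days at the first rate; then 366 − d days at the second rate.
$1,719,000 × [1.95%·d + 1.75%·(366−d)] / 366 = $33,079.01
Solving gives d = 319, so the new rate took effect on November 15, 2008.

319 days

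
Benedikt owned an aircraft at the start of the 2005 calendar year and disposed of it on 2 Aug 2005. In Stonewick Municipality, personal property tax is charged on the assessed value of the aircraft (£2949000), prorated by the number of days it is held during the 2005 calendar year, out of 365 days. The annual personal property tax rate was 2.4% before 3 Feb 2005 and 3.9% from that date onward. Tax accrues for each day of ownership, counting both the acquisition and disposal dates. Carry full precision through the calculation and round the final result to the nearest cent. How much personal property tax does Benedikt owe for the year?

1 Jan – 2 Feb 2005: 33 days at 2.4% → £2949000 × 2.4% × 33/365 = £6398.9260
3 Feb – 2 Aug 2005: 181 days at 3.9% → £2949000 × 3.9% × 181/365 = £57032.8521
Total = £63431.7781

£63431.78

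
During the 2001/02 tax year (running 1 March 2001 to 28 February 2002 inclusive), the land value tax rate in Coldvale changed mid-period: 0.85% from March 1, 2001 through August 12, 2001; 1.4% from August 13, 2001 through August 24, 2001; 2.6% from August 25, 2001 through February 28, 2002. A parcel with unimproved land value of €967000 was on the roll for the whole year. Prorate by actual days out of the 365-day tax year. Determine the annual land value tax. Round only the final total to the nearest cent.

€17110.60

March 1 – August 12, 2001: 165 days at 0.85% → €967000 × 0.85% × 165/365 = €3715.6644
August 13 – August 24, 2001: 12 days at 1.4% → €967000 × 1.4% × 12/365 = €445.0849
August 25, 2001 – February 28, 2002: 188 days at 2.6% → €967000 × 2.6% × 188/365 = €12949.8521
Total = €17110.6014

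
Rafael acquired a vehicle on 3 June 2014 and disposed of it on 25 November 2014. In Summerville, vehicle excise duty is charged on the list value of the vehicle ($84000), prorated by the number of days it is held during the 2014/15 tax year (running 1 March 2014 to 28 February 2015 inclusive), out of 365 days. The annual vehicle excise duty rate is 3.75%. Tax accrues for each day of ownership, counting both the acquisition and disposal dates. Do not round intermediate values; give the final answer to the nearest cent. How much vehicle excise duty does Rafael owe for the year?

Days held (3 June – 25 November 2014): 176 out of 365
Tax = $84000 × 3.75% × 176/365 = $1518.9041

$1518.90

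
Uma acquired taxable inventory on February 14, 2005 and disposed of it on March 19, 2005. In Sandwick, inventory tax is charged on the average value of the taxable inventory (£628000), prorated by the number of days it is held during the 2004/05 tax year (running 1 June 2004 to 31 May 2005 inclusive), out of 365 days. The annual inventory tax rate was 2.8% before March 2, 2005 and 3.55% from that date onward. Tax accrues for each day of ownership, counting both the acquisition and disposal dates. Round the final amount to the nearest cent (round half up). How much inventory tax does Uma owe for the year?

February 14 – March 1, 2005: 16 days at 2.8% → £628000 × 2.8% × 16/365 = £770.8055
March 2 – March 19, 2005: 18 days at 3.55% → £628000 × 3.55% × 18/365 = £1099.4301
Total = £1870.2356

£1870.24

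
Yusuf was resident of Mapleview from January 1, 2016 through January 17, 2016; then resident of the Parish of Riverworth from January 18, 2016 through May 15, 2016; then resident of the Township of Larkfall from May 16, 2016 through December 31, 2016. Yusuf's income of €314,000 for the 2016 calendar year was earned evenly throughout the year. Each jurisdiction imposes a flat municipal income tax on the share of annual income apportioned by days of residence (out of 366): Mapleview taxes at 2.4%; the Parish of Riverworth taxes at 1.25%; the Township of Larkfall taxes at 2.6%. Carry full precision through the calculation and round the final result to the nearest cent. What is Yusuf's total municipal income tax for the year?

Mapleview, January 1 – January 17, 2016: 17 days → €314,000 × 2.4% × 17/366 = €350.0328
The Parish of Riverworth, January 18 – May 15, 2016: 119 days → €314,000 × 1.25% × 119/366 = €1,276.1612
The Township of Larkfall, May 16 – December 31, 2016: 230 days → €314,000 × 2.6% × 230/366 = €5,130.3825
Total = €6,756.5765

€6,756.58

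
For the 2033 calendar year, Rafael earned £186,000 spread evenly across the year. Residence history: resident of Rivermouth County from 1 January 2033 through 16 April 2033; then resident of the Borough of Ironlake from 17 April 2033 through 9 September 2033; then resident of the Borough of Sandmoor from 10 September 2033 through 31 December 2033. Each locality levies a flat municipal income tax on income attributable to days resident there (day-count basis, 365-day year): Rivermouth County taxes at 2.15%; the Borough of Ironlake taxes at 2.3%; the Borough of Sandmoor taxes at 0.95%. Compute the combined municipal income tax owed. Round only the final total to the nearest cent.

£3,419.60

Rivermouth County, 1 January – 16 April 2033: 106 days → £186,000 × 2.15% × 106/365 = £1,161.3534
The Borough of Ironlake, 17 April – 9 September 2033: 146 days → £186,000 × 2.3% × 146/365 = £1,711.2000
The Borough of Sandmoor, 10 September – 31 December 2033: 113 days → £186,000 × 0.95% × 113/365 = £547.0438
Total = £3,419.5973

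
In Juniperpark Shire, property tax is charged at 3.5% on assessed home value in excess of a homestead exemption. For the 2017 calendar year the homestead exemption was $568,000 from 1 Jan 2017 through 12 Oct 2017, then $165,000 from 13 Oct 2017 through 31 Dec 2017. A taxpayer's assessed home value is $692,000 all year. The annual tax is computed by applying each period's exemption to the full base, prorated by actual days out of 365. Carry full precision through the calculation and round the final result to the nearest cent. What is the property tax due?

1 Jan – 12 Oct 2017: 285 days, exemption $568,000 → ($692,000 − $568,000) × 3.5% × 285/365 = $3,388.7671
13 Oct – 31 Dec 2017: 80 days, exemption $165,000 → ($692,000 − $165,000) × 3.5% × 80/365 = $4,042.7397
Total = $7,431.5068

$7,431.51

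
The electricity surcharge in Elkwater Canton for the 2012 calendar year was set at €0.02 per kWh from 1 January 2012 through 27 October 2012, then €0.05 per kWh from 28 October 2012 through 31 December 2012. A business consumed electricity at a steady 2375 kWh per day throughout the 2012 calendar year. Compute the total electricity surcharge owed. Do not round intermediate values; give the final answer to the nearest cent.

€22,016.25

1 January – 27 October 2012: 301 days × 2375 kWh/day = 714,875 kWh at €0.02/kWh → €14,297.50
28 October – 31 December 2012: 65 days × 2375 kWh/day = 154,375 kWh at €0.05/kWh → €7,718.75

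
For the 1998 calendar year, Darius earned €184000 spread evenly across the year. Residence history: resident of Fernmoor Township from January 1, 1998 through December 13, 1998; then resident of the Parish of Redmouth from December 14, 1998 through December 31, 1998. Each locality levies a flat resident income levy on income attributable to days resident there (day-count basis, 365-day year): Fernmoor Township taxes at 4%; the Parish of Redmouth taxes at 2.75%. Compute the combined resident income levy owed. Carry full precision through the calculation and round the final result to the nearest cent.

€7246.58

Fernmoor Township, January 1 – December 13, 1998: 347 days → €184000 × 4% × 347/365 = €6997.0411
The Parish of Redmouth, December 14 – December 31, 1998: 18 days → €184000 × 2.75% × 18/365 = €249.5342
Total = €7246.5753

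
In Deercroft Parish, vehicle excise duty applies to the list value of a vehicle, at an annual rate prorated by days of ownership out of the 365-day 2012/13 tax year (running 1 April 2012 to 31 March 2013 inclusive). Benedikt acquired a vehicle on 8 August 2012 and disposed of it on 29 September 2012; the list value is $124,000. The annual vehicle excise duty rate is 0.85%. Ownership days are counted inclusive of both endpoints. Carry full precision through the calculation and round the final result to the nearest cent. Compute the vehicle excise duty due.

Days held (8 August – 29 September 2012): 53 out of 365
Tax = $124,000 × 0.85% × 53/365 = $153.0466

$153.05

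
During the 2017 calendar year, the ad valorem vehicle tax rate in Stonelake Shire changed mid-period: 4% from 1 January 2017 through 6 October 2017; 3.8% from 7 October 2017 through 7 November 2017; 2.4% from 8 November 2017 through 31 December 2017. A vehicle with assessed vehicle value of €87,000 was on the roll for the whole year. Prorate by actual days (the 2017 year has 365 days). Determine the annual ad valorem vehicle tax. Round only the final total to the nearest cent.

1 January – 6 October 2017: 279 days at 4% → €87,000 × 4% × 279/365 = €2,660.0548
7 October – 7 November 2017: 32 days at 3.8% → €87,000 × 3.8% × 32/365 = €289.8411
8 November – 31 December 2017: 54 days at 2.4% → €87,000 × 2.4% × 54/365 = €308.9096
Total = €3,258.8055

€3,258.81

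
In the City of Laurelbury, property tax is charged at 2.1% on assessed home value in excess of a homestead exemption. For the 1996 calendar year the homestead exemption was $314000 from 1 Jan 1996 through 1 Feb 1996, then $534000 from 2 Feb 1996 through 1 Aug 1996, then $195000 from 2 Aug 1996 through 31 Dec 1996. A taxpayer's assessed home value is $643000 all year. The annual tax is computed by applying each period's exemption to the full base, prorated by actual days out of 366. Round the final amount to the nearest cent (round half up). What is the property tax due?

$5649.46

1 Jan – 1 Feb 1996: 32 days, exemption $314000 → ($643000 − $314000) × 2.1% × 32/366 = $604.0656
2 Feb – 1 Aug 1996: 182 days, exemption $534000 → ($643000 − $534000) × 2.1% × 182/366 = $1138.2459
2 Aug – 31 Dec 1996: 152 days, exemption $195000 → ($643000 − $195000) × 2.1% × 152/366 = $3907.1475
Total = $5649.4590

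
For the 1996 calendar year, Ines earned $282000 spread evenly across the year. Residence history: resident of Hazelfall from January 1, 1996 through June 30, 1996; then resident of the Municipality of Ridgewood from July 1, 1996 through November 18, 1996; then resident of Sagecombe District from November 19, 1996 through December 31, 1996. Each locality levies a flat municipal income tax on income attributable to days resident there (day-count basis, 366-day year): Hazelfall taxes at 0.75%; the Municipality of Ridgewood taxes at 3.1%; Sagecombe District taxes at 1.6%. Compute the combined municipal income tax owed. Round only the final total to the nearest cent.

Hazelfall, January 1 – June 30, 1996: 182 days → $282000 × 0.75% × 182/366 = $1051.7213
The Municipality of Ridgewood, July 1 – November 18, 1996: 141 days → $282000 × 3.1% × 141/366 = $3367.8197
Sagecombe District, November 19 – December 31, 1996: 43 days → $282000 × 1.6% × 43/366 = $530.0984
Total = $4949.6393

$4949.64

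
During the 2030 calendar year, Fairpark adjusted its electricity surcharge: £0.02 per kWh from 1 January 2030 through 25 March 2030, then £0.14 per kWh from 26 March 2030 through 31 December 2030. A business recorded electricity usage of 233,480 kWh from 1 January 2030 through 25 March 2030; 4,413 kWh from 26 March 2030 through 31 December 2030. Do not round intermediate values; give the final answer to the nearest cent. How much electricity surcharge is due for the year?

£5,287.42

1 January – 25 March 2030: 233,480 kWh at £0.02/kWh → £4,669.60
26 March – 31 December 2030: 4,413 kWh at £0.14/kWh → £617.82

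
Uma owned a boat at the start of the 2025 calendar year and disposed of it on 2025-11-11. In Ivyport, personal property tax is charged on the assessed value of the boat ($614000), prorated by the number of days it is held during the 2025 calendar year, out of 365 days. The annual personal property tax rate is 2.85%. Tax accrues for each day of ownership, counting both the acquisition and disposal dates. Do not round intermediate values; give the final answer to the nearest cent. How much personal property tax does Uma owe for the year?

$15101.88

Days held (2025-01-01 to 2025-11-11): 315 out of 365
Tax = $614000 × 2.85% × 315/365 = $15101.8767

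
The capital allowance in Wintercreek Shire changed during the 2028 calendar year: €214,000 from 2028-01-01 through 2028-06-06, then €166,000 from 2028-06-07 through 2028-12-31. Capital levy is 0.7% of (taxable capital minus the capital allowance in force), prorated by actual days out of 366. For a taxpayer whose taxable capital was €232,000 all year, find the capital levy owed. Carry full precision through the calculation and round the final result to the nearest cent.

€316.95

2028-01-01 to 2028-06-06: 158 days, exemption €214,000 → (€232,000 − €214,000) × 0.7% × 158/366 = €54.3934
2028-06-07 to 2028-12-31: 208 days, exemption €166,000 → (€232,000 − €166,000) × 0.7% × 208/366 = €262.5574
Total = €316.9508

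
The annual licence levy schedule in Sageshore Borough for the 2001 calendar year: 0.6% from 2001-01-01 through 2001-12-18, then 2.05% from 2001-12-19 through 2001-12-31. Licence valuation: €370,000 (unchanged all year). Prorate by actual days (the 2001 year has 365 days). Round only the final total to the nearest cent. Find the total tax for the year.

2001-01-01 to 2001-12-18: 352 days at 0.6% → €370,000 × 0.6% × 352/365 = €2,140.9315
2001-12-19 to 2001-12-31: 13 days at 2.05% → €370,000 × 2.05% × 13/365 = €270.1507
Total = €2,411.0822

€2,411.08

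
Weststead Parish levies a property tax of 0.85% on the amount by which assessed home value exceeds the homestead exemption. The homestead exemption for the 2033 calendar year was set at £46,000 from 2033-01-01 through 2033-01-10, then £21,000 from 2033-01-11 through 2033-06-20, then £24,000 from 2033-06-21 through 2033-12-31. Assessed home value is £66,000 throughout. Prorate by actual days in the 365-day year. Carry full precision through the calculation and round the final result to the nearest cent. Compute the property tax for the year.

2033-01-01 to 2033-01-10: 10 days, exemption £46,000 → (£66,000 − £46,000) × 0.85% × 10/365 = £4.6575
2033-01-11 to 2033-06-20: 161 days, exemption £21,000 → (£66,000 − £21,000) × 0.85% × 161/365 = £168.7192
2033-06-21 to 2033-12-31: 194 days, exemption £24,000 → (£66,000 − £24,000) × 0.85% × 194/365 = £189.7479
Total = £363.1247

£363.12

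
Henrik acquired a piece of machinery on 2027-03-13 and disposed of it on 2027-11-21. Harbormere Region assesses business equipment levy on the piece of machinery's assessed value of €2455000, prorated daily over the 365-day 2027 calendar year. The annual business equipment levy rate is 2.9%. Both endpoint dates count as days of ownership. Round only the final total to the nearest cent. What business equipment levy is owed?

Days held (2027-03-13 to 2027-11-21): 254 out of 365
Tax = €2455000 × 2.9% × 254/365 = €49543.9178

€49543.92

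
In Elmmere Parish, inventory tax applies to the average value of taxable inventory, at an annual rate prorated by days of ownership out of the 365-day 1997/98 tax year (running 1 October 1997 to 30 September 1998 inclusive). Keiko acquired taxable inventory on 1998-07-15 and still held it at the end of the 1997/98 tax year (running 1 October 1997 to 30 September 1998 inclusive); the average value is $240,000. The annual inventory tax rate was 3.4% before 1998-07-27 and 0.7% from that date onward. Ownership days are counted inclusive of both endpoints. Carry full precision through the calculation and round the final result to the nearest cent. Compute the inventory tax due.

1998-07-15 to 1998-07-26: 12 days at 3.4% → $240,000 × 3.4% × 12/365 = $268.2740
1998-07-27 to 1998-09-30: 66 days at 0.7% → $240,000 × 0.7% × 66/365 = $303.7808
Total = $572.0548

$572.05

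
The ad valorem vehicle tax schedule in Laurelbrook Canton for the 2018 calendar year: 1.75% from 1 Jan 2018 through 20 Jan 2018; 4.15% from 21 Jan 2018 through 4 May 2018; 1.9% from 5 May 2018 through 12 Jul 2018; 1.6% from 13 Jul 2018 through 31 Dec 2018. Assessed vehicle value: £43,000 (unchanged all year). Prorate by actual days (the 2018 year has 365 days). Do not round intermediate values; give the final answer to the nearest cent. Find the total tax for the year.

1 Jan – 20 Jan 2018: 20 days at 1.75% → £43,000 × 1.75% × 20/365 = £41.2329
21 Jan – 4 May 2018: 104 days at 4.15% → £43,000 × 4.15% × 104/365 = £508.4603
5 May – 12 Jul 2018: 69 days at 1.9% → £43,000 × 1.9% × 69/365 = £154.4466
13 Jul – 31 Dec 2018: 172 days at 1.6% → £43,000 × 1.6% × 172/365 = £324.2082
Total = £1,028.3479

£1,028.35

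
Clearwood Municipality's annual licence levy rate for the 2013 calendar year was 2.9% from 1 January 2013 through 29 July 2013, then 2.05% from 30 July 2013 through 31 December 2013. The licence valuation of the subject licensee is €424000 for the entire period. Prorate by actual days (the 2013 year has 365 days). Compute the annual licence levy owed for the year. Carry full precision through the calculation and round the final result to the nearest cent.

1 January – 29 July 2013: 210 days at 2.9% → €424000 × 2.9% × 210/365 = €7074.4110
30 July – 31 December 2013: 155 days at 2.05% → €424000 × 2.05% × 155/365 = €3691.1233
Total = €10765.5342

€10765.53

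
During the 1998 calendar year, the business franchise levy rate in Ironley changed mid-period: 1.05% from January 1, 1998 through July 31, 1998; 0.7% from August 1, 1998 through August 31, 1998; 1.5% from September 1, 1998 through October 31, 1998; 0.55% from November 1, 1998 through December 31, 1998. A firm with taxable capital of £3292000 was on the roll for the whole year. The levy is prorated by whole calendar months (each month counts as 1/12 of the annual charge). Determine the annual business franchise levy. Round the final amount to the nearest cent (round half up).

January 1 – July 31, 1998: 7 months at 1.05% → £3292000 × 1.05% × 7/12 = £20163.5000
August 1 – August 31, 1998: 1 month at 0.7% → £3292000 × 0.7% × 1/12 = £1920.3333
September 1 – October 31, 1998: 2 months at 1.5% → £3292000 × 1.5% × 2/12 = £8230.0000
November 1 – December 31, 1998: 2 months at 0.55% → £3292000 × 0.55% × 2/12 = £3017.6667
Total = £33331.5000

£33331.50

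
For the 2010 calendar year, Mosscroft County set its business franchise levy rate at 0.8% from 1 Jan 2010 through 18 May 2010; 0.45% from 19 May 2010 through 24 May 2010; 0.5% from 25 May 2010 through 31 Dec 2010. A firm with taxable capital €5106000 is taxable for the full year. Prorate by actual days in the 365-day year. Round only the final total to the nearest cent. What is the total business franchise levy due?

1 Jan – 18 May 2010: 138 days at 0.8% → €5106000 × 0.8% × 138/365 = €15443.9014
19 May – 24 May 2010: 6 days at 0.45% → €5106000 × 0.45% × 6/365 = €377.7041
25 May – 31 Dec 2010: 221 days at 0.5% → €5106000 × 0.5% × 221/365 = €15457.8904
Total = €31279.4959

€31279.50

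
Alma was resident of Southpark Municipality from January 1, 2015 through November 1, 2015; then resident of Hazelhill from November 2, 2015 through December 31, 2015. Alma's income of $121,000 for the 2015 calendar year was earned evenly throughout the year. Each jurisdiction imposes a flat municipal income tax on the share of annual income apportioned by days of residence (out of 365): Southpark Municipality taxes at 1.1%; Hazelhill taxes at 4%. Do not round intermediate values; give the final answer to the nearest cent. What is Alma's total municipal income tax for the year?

$1,907.82

Southpark Municipality, January 1 – November 1, 2015: 305 days → $121,000 × 1.1% × 305/365 = $1,112.2055
Hazelhill, November 2 – December 31, 2015: 60 days → $121,000 × 4% × 60/365 = $795.6164
Total = $1,907.8219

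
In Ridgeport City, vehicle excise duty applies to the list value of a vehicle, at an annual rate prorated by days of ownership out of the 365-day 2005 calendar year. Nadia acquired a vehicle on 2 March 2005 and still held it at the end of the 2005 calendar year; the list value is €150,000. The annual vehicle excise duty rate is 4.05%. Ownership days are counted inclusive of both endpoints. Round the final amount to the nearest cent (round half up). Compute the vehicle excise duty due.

Days held (2 March – 31 December 2005): 305 out of 365
Tax = €150,000 × 4.05% × 305/365 = €5,076.3699

€5,076.37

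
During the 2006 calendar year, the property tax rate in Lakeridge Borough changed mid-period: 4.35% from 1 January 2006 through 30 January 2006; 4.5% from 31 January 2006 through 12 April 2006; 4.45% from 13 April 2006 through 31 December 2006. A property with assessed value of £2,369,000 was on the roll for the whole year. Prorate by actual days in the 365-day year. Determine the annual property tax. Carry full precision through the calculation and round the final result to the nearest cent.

£105,459.44

1 January – 30 January 2006: 30 days at 4.35% → £2,369,000 × 4.35% × 30/365 = £8,469.9863
31 January – 12 April 2006: 72 days at 4.5% → £2,369,000 × 4.5% × 72/365 = £21,028.9315
13 April – 31 December 2006: 263 days at 4.45% → £2,369,000 × 4.45% × 263/365 = £75,960.5247
Total = £105,459.4425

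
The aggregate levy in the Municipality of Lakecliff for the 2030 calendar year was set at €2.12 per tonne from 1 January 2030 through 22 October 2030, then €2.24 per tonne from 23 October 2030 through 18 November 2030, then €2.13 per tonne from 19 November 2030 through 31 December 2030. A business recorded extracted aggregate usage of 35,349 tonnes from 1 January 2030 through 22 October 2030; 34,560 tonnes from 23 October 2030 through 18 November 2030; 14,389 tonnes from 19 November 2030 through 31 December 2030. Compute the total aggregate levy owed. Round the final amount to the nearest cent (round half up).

€183002.85

1 January – 22 October 2030: 35,349 tonnes at €2.12/tonne → €74939.88
23 October – 18 November 2030: 34,560 tonnes at €2.24/tonne → €77414.40
19 November – 31 December 2030: 14,389 tonnes at €2.13/tonne → €30648.57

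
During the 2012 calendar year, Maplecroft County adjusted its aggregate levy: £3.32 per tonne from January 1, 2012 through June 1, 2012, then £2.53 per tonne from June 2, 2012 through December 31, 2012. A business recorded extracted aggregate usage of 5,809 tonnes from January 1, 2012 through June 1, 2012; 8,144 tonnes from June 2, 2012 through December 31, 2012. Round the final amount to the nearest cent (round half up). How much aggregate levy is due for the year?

January 1 – June 1, 2012: 5,809 tonnes at £3.32/tonne → £19,285.88
June 2 – December 31, 2012: 8,144 tonnes at £2.53/tonne → £20,604.32

£39,890.20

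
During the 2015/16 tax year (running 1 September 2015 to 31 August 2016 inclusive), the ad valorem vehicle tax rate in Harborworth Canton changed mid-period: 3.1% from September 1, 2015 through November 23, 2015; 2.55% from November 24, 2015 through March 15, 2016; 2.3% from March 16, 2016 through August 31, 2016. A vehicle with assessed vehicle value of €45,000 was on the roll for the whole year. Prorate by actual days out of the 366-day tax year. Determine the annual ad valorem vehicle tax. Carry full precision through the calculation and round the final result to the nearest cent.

September 1 – November 23, 2015: 84 days at 3.1% → €45,000 × 3.1% × 84/366 = €320.1639
November 24, 2015 – March 15, 2016: 113 days at 2.55% → €45,000 × 2.55% × 113/366 = €354.2828
March 16 – August 31, 2016: 169 days at 2.3% → €45,000 × 2.3% × 169/366 = €477.9098
Total = €1,152.3566

€1,152.36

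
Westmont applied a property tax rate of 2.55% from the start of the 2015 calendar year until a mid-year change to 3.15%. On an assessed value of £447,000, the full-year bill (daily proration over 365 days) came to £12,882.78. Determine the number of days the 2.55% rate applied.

163 days

Let d = days at the first rate; then 365 − d days at the second rate.
£447,000 × [2.55%·d + 3.15%·(365−d)] / 365 = £12,882.78
Solving gives d = 163, so the new rate took effect on 13 June 2015.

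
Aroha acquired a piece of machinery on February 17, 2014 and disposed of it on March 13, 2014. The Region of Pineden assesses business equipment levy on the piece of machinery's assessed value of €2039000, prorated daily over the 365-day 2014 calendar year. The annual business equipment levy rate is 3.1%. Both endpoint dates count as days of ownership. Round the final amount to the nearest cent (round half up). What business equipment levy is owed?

Days held (February 17 – March 13, 2014): 25 out of 365
Tax = €2039000 × 3.1% × 25/365 = €4329.3836

€4329.38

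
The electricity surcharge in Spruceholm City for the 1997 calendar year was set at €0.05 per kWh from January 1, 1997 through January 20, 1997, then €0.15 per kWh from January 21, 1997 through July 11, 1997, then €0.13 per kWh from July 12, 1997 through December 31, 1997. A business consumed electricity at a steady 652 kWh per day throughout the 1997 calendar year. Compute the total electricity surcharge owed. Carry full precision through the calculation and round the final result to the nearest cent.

€32,137.08

January 1 – January 20, 1997: 20 days × 652 kWh/day = 13,040 kWh at €0.05/kWh → €652.00
January 21 – July 11, 1997: 172 days × 652 kWh/day = 112,144 kWh at €0.15/kWh → €16,821.60
July 12 – December 31, 1997: 173 days × 652 kWh/day = 112,796 kWh at €0.13/kWh → €14,663.48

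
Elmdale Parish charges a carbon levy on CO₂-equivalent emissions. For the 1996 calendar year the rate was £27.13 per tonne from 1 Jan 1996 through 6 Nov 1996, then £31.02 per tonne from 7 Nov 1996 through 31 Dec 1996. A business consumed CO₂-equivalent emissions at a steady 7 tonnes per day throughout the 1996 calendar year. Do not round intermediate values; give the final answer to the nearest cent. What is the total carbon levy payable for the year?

£71004.71

1 Jan – 6 Nov 1996: 311 days × 7 tonnes/day = 2,177 tonnes at £27.13/tonne → £59062.01
7 Nov – 31 Dec 1996: 55 days × 7 tonnes/day = 385 tonnes at £31.02/tonne → £11942.70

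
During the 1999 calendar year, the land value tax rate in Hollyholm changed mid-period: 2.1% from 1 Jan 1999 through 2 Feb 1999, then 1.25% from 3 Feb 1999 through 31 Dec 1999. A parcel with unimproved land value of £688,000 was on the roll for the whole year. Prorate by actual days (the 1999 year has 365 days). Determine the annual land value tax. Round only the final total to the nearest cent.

1 Jan – 2 Feb 1999: 33 days at 2.1% → £688,000 × 2.1% × 33/365 = £1,306.2575
3 Feb – 31 Dec 1999: 332 days at 1.25% → £688,000 × 1.25% × 332/365 = £7,822.4658
Total = £9,128.7233

£9,128.72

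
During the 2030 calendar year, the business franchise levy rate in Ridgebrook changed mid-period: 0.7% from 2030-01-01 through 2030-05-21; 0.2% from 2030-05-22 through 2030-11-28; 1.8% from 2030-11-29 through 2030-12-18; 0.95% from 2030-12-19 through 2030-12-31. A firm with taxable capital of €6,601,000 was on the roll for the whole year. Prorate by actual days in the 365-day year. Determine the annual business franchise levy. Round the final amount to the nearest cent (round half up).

€33,502.34

2030-01-01 to 2030-05-21: 141 days at 0.7% → €6,601,000 × 0.7% × 141/365 = €17,849.8274
2030-05-22 to 2030-11-28: 191 days at 0.2% → €6,601,000 × 0.2% × 191/365 = €6,908.4438
2030-11-29 to 2030-12-18: 20 days at 1.8% → €6,601,000 × 1.8% × 20/365 = €6,510.5753
2030-12-19 to 2030-12-31: 13 days at 0.95% → €6,601,000 × 0.95% × 13/365 = €2,233.4890
Total = €33,502.3356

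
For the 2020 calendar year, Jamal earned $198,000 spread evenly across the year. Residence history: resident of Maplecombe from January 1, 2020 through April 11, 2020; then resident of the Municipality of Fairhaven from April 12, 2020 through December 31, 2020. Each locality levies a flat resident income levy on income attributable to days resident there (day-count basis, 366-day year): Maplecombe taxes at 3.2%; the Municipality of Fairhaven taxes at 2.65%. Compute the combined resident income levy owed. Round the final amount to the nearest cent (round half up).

Maplecombe, January 1 – April 11, 2020: 102 days → $198,000 × 3.2% × 102/366 = $1,765.7705
The Municipality of Fairhaven, April 12 – December 31, 2020: 264 days → $198,000 × 2.65% × 264/366 = $3,784.7213
Total = $5,550.4918

$5,550.49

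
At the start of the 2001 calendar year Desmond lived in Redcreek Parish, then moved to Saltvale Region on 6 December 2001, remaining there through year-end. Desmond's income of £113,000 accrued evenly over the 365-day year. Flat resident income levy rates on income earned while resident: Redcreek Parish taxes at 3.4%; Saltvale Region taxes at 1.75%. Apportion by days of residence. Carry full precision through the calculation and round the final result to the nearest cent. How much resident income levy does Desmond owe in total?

£3,709.19

Redcreek Parish, 1 January – 5 December 2001: 339 days → £113,000 × 3.4% × 339/365 = £3,568.3233
Saltvale Region, 6 December – 31 December 2001: 26 days → £113,000 × 1.75% × 26/365 = £140.8630
Total = £3,709.1863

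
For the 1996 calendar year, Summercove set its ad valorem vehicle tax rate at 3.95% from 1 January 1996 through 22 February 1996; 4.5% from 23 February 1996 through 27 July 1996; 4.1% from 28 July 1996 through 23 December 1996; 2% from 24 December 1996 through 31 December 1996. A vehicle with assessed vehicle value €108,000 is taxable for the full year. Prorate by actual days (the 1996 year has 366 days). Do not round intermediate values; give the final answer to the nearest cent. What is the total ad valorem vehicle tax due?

€4,539.10

1 January – 22 February 1996: 53 days at 3.95% → €108,000 × 3.95% × 53/366 = €617.7541
23 February – 27 July 1996: 156 days at 4.5% → €108,000 × 4.5% × 156/366 = €2,071.4754
28 July – 23 December 1996: 149 days at 4.1% → €108,000 × 4.1% × 149/366 = €1,802.6557
24 December – 31 December 1996: 8 days at 2% → €108,000 × 2% × 8/366 = €47.2131
Total = €4,539.0984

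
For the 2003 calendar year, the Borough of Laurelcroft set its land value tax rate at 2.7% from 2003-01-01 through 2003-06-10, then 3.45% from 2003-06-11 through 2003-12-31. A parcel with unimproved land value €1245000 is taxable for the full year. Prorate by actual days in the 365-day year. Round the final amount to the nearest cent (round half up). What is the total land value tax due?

€38833.77

2003-01-01 to 2003-06-10: 161 days at 2.7% → €1245000 × 2.7% × 161/365 = €14827.4384
2003-06-11 to 2003-12-31: 204 days at 3.45% → €1245000 × 3.45% × 204/365 = €24006.3288
Total = €38833.7671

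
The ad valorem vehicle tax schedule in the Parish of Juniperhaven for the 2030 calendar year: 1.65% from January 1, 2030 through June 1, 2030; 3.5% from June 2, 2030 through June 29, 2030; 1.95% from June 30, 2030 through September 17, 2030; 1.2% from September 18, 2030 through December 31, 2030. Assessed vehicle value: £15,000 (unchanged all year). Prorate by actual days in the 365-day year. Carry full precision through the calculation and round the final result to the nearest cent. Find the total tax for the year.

January 1 – June 1, 2030: 152 days at 1.65% → £15,000 × 1.65% × 152/365 = £103.0685
June 2 – June 29, 2030: 28 days at 3.5% → £15,000 × 3.5% × 28/365 = £40.2740
June 30 – September 17, 2030: 80 days at 1.95% → £15,000 × 1.95% × 80/365 = £64.1096
September 18 – December 31, 2030: 105 days at 1.2% → £15,000 × 1.2% × 105/365 = £51.7808
Total = £259.2329

£259.23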